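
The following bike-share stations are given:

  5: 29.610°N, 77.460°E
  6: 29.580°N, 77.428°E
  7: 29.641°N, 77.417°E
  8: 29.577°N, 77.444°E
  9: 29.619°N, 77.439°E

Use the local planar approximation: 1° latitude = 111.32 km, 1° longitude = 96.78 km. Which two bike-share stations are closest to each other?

6 and 8

Pairwise distances:
5–6: 4.555 km
5–7: 5.406 km
5–8: 3.987 km
5–9: 2.266 km
6–7: 6.873 km
6–8: 1.584 km
6–9: 4.470 km
7–8: 7.589 km
7–9: 3.245 km
8–9: 4.700 km
Closest pair: 6–8 at 1.584 km.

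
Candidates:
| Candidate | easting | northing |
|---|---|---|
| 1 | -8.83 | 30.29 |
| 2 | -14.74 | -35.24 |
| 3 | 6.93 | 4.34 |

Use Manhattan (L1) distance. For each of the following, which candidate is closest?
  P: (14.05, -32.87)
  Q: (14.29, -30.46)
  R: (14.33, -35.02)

P at (14.05, -32.87):
  1: 86.04
  2: 31.16
  3: 44.33
  → nearest: 2 (31.16)
Q at (14.29, -30.46):
  1: 83.87
  2: 33.81
  3: 42.16
  → nearest: 2 (33.81)
R at (14.33, -35.02):
  1: 88.47
  2: 29.29
  3: 46.76
  → nearest: 2 (29.29)

P→2; Q→2; R→2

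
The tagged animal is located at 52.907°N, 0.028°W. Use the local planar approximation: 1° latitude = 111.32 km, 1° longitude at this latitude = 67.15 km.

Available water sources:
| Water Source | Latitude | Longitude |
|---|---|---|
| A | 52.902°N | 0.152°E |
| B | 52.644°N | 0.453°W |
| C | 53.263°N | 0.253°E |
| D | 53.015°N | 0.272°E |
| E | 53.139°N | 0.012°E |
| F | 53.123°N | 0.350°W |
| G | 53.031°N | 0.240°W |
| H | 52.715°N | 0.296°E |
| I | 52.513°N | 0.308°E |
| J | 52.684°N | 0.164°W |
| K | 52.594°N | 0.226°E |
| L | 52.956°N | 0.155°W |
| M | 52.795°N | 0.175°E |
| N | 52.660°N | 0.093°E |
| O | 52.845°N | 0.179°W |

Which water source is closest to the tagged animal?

Distances from 52.907°N, 0.028°W:
A: 12.100 km
B: 40.885 km
C: 43.893 km
D: 23.460 km
E: 25.966 km
F: 32.337 km
G: 19.829 km
H: 30.499 km
I: 49.323 km
J: 26.451 km
K: 38.794 km
L: 10.123 km
M: 18.473 km
N: 28.671 km
O: 12.266 km
Minimum: L at 10.123 km.

L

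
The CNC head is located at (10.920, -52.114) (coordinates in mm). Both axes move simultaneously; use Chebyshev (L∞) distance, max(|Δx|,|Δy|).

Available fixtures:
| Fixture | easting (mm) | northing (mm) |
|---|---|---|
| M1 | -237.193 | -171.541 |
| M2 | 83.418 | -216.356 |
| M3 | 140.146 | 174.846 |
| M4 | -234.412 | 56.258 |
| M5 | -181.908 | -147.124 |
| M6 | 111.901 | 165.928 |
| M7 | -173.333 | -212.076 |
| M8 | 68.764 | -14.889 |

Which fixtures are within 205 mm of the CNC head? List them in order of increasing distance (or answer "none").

Distances from (10.920, -52.114):
M1: max(|-248.113|, |-119.427|) = 248.113 mm
M2: max(|72.498|, |-164.242|) = 164.242 mm
M3: max(|129.226|, |226.960|) = 226.960 mm
M4: max(|-245.332|, |108.372|) = 245.332 mm
M5: max(|-192.828|, |-95.010|) = 192.828 mm
M6: max(|100.981|, |218.042|) = 218.042 mm
M7: max(|-184.253|, |-159.962|) = 184.253 mm
M8: max(|57.844|, |37.225|) = 57.844 mm
Threshold 205 mm: M8 (57.844 mm), M2 (164.242 mm), M7 (184.253 mm), M5 (192.828 mm) are within range.

M8, M2, M7, M5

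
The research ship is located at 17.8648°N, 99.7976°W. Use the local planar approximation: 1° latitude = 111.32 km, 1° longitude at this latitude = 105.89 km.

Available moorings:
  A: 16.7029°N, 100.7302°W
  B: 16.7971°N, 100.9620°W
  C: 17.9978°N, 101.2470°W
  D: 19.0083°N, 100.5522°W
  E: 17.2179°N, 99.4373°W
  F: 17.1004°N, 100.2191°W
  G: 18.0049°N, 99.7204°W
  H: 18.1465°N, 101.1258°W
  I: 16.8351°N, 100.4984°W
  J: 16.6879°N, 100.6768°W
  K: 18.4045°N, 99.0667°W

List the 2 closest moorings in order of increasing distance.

Distances from 17.8648°N, 99.7976°W:
A: 162.7320 km
B: 171.2580 km
C: 154.1894 km
D: 150.2951 km
E: 81.4951 km
F: 96.0879 km
G: 17.6085 km
H: 144.0967 km
I: 136.5502 km
J: 160.7221 km
K: 97.9771 km
Sorted: G (17.6085 km) < E (81.4951 km) < F (96.0879 km) < K (97.9771 km) < …

G, E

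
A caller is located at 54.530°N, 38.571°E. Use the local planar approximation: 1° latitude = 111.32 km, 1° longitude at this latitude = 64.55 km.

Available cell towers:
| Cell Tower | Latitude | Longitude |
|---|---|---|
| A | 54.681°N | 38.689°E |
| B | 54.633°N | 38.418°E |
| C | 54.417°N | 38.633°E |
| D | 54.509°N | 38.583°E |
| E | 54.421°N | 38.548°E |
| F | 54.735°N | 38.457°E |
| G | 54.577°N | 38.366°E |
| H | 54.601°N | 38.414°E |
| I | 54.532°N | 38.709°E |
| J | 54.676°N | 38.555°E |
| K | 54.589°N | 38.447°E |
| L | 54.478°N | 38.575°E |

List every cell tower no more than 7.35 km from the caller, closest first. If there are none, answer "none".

Distances from 54.530°N, 38.571°E:
A: √((0.151·111.32)² + (0.118·64.55)²) = √(282.55324 + 58.01717) = 18.455 km
B: √((0.103·111.32)² + (-0.153·64.55)²) = √(131.46824 + 97.53834) = 15.133 km
C: √((-0.113·111.32)² + (0.062·64.55)²) = √(158.23527 + 16.01680) = 13.200 km
D: √((-0.021·111.32)² + (0.012·64.55)²) = √(5.46493 + 0.60001) = 2.463 km
E: √((-0.109·111.32)² + (-0.023·64.55)²) = √(147.23104 + 2.20419) = 12.224 km
F: √((0.205·111.32)² + (-0.114·64.55)²) = √(520.77978 + 54.15047) = 23.978 km
G: √((0.047·111.32)² + (-0.205·64.55)²) = √(27.37424 + 175.10567) = 14.230 km
H: √((0.071·111.32)² + (-0.157·64.55)²) = √(62.46879 + 102.70505) = 12.852 km
I: √((0.002·111.32)² + (0.138·64.55)²) = √(0.04957 + 79.35068) = 8.911 km
J: √((0.146·111.32)² + (-0.016·64.55)²) = √(264.15091 + 1.06668) = 16.286 km
K: √((0.059·111.32)² + (-0.124·64.55)²) = √(43.13705 + 64.06722) = 10.354 km
L: √((-0.052·111.32)² + (0.004·64.55)²) = √(33.50835 + 0.06667) = 5.794 km
Threshold 7.35 km: D (2.463 km), L (5.794 km) are within range.

D, L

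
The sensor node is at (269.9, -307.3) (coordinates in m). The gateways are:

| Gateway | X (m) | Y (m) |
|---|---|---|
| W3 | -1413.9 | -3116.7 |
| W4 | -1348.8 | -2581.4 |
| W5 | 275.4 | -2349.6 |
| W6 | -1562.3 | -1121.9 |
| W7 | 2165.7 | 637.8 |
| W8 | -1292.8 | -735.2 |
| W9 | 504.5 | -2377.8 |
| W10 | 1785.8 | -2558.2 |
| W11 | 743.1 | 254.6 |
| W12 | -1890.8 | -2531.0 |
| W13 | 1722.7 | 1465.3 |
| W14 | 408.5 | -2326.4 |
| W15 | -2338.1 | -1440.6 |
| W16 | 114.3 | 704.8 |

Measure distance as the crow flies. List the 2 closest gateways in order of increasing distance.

Distances from (269.9, -307.3):
W3: √((-1683.8)² + (-2809.4)²) = √(2835182.440 + 7892728.360) = 3275.3 m
W4: √((-1618.7)² + (-2274.1)²) = √(2620189.690 + 5171530.810) = 2791.4 m
W5: √((5.5)² + (-2042.3)²) = √(30.250 + 4170989.290) = 2042.3 m
W6: √((-1832.2)² + (-814.6)²) = √(3356956.840 + 663573.160) = 2005.1 m
W7: √((1895.8)² + (945.1)²) = √(3594057.640 + 893214.010) = 2118.3 m
W8: √((-1562.7)² + (-427.9)²) = √(2442031.290 + 183098.410) = 1620.2 m
W9: √((234.6)² + (-2070.5)²) = √(55037.160 + 4286970.250) = 2083.7 m
W10: √((1515.9)² + (-2250.9)²) = √(2297952.810 + 5066550.810) = 2713.8 m
W11: √((473.2)² + (561.9)²) = √(223918.240 + 315731.610) = 734.6 m
W12: √((-2160.7)² + (-2223.7)²) = √(4668624.490 + 4944841.690) = 3100.6 m
W13: √((1452.8)² + (1772.6)²) = √(2110627.840 + 3142110.760) = 2291.9 m
W14: √((138.6)² + (-2019.1)²) = √(19209.960 + 4076764.810) = 2023.9 m
W15: √((-2608.0)² + (-1133.3)²) = √(6801664.000 + 1284368.890) = 2843.6 m
W16: √((-155.6)² + (1012.1)²) = √(24211.360 + 1024346.410) = 1024.0 m
Sorted: W11 (734.6 m) < W16 (1024.0 m) < W8 (1620.2 m) < W6 (2005.1 m) < …

W11, W16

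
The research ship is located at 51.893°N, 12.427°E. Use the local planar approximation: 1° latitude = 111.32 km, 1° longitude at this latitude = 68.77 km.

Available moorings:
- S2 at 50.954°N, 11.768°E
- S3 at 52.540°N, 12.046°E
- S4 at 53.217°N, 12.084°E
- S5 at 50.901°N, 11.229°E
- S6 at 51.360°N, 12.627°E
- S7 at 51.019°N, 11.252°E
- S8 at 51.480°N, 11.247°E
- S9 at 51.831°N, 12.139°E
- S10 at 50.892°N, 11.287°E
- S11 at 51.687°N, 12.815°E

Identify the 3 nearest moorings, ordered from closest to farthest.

Distances from 51.893°N, 12.427°E:
S2: √((-0.939·111.32)² + (-0.659·68.77)²) = √(10926.41219 + 2053.85074) = 113.931 km
S3: √((0.647·111.32)² + (-0.381·68.77)²) = √(5187.46234 + 686.51179) = 76.642 km
S4: √((1.324·111.32)² + (-0.343·68.77)²) = √(21723.12822 + 556.39893) = 149.263 km
S5: √((-0.992·111.32)² + (-1.198·68.77)²) = √(12194.66122 + 6787.52879) = 137.776 km
S6: √((-0.533·111.32)² + (0.200·68.77)²) = √(3520.47134 + 189.17252) = 60.907 km
S7: √((-0.874·111.32)² + (-1.175·68.77)²) = √(9466.06017 + 6529.40762) = 126.473 km
S8: √((-0.413·111.32)² + (-1.180·68.77)²) = √(2113.71534 + 6585.09528) = 93.267 km
S9: √((-0.062·111.32)² + (-0.288·68.77)²) = √(47.63540 + 392.26813) = 20.974 km
S10: √((-1.001·111.32)² + (-1.140·68.77)²) = √(12416.93908 + 6146.21504) = 136.247 km
S11: √((-0.206·111.32)² + (0.388·68.77)²) = √(525.87295 + 711.96968) = 35.183 km
Sorted: S9 (20.974 km) < S11 (35.183 km) < S6 (60.907 km) < S3 (76.642 km) < S8 (93.267 km) < …

S9, S11, S6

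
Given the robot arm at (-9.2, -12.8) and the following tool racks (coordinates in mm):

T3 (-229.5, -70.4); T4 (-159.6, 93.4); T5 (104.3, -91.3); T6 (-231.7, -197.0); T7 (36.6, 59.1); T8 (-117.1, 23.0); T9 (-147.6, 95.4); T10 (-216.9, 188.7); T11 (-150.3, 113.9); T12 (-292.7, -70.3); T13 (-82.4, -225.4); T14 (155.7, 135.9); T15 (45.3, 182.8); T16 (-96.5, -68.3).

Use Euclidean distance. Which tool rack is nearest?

Distances from (-9.2, -12.8):
T3: 227.7 mm
T4: 184.1 mm
T5: 138.0 mm
T6: 288.9 mm
T7: 85.2 mm
T8: 113.7 mm
T9: 175.7 mm
T10: 289.4 mm
T11: 189.6 mm
T12: 289.3 mm
T13: 224.8 mm
T14: 222.0 mm
T15: 203.1 mm
T16: 103.4 mm
Minimum: T7 at 85.2 mm.

T7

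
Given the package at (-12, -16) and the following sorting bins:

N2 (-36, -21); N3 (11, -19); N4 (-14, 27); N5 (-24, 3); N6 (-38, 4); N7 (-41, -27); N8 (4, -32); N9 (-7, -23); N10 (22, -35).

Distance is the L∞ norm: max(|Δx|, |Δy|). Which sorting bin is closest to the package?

Distances from (-12, -16):
N2: max(|-24|, |-5|) = 24
N3: max(|23|, |-3|) = 23
N4: max(|-2|, |43|) = 43
N5: max(|-12|, |19|) = 19
N6: max(|-26|, |20|) = 26
N7: max(|-29|, |-11|) = 29
N8: max(|16|, |-16|) = 16
N9: max(|5|, |-7|) = 7
N10: max(|34|, |-19|) = 34
Minimum: N9 at 7.

N9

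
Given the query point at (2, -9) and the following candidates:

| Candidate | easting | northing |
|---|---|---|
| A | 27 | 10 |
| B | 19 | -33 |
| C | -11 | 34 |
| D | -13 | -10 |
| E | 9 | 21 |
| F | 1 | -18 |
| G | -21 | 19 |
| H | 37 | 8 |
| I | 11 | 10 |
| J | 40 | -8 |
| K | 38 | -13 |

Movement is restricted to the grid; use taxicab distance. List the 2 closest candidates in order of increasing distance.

Distances from (2, -9):
A: |25| + |19| = 25 + 19 = 44
B: |17| + |-24| = 17 + 24 = 41
C: |-13| + |43| = 13 + 43 = 56
D: |-15| + |-1| = 15 + 1 = 16
E: |7| + |30| = 7 + 30 = 37
F: |-1| + |-9| = 1 + 9 = 10
G: |-23| + |28| = 23 + 28 = 51
H: |35| + |17| = 35 + 17 = 52
I: |9| + |19| = 9 + 19 = 28
J: |38| + |1| = 38 + 1 = 39
K: |36| + |-4| = 36 + 4 = 40
Sorted: F (10) < D (16) < I (28) < E (37) < …

F, D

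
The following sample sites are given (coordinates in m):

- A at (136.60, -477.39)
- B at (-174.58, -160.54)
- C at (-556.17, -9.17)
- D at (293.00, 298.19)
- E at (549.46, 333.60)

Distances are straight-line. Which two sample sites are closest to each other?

D and E

Pairwise distances:
A–B: 444.10 m
A–C: 836.16 m
A–D: 791.19 m
A–E: 910.03 m
B–C: 410.52 m
B–D: 655.03 m
B–E: 876.59 m
C–D: 903.08 m
C–E: 1157.54 m
D–E: 258.89 m
Closest pair: D–E at 258.89 m.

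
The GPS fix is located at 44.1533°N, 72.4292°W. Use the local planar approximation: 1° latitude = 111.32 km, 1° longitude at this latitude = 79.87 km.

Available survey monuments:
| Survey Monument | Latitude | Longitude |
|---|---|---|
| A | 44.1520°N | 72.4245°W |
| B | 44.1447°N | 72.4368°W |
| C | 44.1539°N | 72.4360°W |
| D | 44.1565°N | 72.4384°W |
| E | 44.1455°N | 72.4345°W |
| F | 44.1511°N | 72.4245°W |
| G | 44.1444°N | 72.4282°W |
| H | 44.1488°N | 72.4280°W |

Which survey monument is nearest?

A

Distances from 44.1533°N, 72.4292°W:
A: 0.4023 km
B: 1.1336 km
C: 0.5472 km
D: 0.8166 km
E: 0.9660 km
F: 0.4482 km
G: 0.9940 km
H: 0.5100 km
Minimum: A at 0.4023 km.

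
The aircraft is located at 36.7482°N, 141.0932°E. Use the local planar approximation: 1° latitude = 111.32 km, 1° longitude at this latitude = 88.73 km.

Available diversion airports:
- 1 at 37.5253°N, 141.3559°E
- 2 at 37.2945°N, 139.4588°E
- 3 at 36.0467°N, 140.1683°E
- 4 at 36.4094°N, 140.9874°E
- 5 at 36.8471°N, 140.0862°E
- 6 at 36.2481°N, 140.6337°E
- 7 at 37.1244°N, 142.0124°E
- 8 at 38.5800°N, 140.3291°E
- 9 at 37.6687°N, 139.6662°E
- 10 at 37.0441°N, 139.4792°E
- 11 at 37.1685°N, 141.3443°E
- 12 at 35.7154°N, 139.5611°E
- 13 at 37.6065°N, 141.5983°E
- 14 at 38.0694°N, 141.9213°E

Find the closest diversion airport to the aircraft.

4

Distances from 36.7482°N, 141.0932°E:
1: √((0.7771·111.32)² + (0.2627·88.73)²) = √(7483.421602 + 543.326776) = 89.5921 km
2: √((0.5463·111.32)² + (-1.6344·88.73)²) = √(3698.356705 + 21030.890893) = 157.2554 km
3: √((-0.7015·111.32)² + (-0.9249·88.73)²) = √(6098.201157 + 6734.890234) = 113.2832 km
4: √((-0.3388·111.32)² + (-0.1058·88.73)²) = √(1422.437518 + 88.127672) = 38.8660 km
5: √((0.0989·111.32)² + (-1.0070·88.73)²) = √(121.210147 + 7983.620858) = 90.0268 km
6: √((-0.5001·111.32)² + (-0.4595·88.73)²) = √(3099.274938 + 1662.309912) = 69.0042 km
7: √((0.3762·111.32)² + (0.9192·88.73)²) = √(1753.815798 + 6652.134082) = 91.6840 km
8: √((1.8318·111.32)² + (-0.7641·88.73)²) = √(41581.725268 + 4596.649213) = 214.8915 km
9: √((0.9205·111.32)² + (-1.4270·88.73)²) = √(10500.113196 + 16032.044486) = 162.8869 km
10: √((0.2959·111.32)² + (-1.6140·88.73)²) = √(1085.016458 + 20509.167112) = 146.9496 km
11: √((0.4203·111.32)² + (0.2511·88.73)²) = √(2189.097855 + 496.402990) = 51.8218 km
12: √((-1.0328·111.32)² + (-1.5321·88.73)²) = √(13218.398904 + 18480.562598) = 178.0420 km
13: √((0.8583·111.32)² + (0.5051·88.73)²) = √(9129.029708 + 2008.610368) = 105.5350 km
14: √((1.3212·111.32)² + (0.8281·88.73)²) = √(21631.345070 + 5398.915526) = 164.4088 km
Minimum: 4 at 38.8660 km.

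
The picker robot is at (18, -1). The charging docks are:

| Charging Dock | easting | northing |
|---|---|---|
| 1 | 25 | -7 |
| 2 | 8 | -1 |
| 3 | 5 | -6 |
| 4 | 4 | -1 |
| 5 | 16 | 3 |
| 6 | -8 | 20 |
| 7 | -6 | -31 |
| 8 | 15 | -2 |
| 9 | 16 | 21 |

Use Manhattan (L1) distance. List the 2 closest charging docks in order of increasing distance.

8, 5

Distances from (18, -1):
1: |7| + |-6| = 7 + 6 = 13
2: |-10| + |0| = 10 + 0 = 10
3: |-13| + |-5| = 13 + 5 = 18
4: |-14| + |0| = 14 + 0 = 14
5: |-2| + |4| = 2 + 4 = 6
6: |-26| + |21| = 26 + 21 = 47
7: |-24| + |-30| = 24 + 30 = 54
8: |-3| + |-1| = 3 + 1 = 4
9: |-2| + |22| = 2 + 22 = 24
Sorted: 8 (4) < 5 (6) < 2 (10) < 1 (13) < …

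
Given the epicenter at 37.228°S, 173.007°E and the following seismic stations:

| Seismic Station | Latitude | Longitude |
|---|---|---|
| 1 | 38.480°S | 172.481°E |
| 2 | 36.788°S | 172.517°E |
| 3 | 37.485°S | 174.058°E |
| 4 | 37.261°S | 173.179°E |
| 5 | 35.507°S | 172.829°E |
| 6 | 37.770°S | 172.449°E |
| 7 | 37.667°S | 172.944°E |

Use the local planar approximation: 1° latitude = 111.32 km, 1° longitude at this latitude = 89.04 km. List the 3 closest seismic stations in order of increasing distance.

Distances from 37.228°S, 173.007°E:
1: √((-1.252·111.32)² + (-0.526·89.04)²) = √(19424.73278 + 2193.52097) = 147.031 km
2: √((0.440·111.32)² + (-0.490·89.04)²) = √(2399.11877 + 1903.54200) = 65.595 km
3: √((-0.257·111.32)² + (1.051·89.04)²) = √(818.48861 + 8757.41105) = 97.857 km
4: √((-0.033·111.32)² + (0.172·89.04)²) = √(13.49504 + 234.54555) = 15.749 km
5: √((1.721·111.32)² + (-0.178·89.04)²) = √(36703.55544 + 251.19460) = 192.236 km
6: √((-0.542·111.32)² + (-0.558·89.04)²) = √(3640.36532 + 2468.53165) = 78.159 km
7: √((-0.439·111.32)² + (-0.063·89.04)²) = √(2388.22608 + 31.46671) = 49.190 km
Sorted: 4 (15.749 km) < 7 (49.190 km) < 2 (65.595 km) < 6 (78.159 km) < 3 (97.857 km) < …

4, 7, 2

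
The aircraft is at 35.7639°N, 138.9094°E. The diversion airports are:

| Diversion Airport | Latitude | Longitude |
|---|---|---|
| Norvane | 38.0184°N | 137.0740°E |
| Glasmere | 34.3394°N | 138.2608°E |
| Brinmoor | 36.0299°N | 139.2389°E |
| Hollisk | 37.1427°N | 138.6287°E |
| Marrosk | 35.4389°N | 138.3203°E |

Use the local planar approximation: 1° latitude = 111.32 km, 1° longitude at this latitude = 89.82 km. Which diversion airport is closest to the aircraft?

Brinmoor

Distances from 35.7639°N, 138.9094°E:
Norvane: 300.2729 km
Glasmere: 168.9380 km
Brinmoor: 41.8655 km
Hollisk: 155.5450 km
Marrosk: 64.0992 km
Minimum: Brinmoor at 41.8655 km.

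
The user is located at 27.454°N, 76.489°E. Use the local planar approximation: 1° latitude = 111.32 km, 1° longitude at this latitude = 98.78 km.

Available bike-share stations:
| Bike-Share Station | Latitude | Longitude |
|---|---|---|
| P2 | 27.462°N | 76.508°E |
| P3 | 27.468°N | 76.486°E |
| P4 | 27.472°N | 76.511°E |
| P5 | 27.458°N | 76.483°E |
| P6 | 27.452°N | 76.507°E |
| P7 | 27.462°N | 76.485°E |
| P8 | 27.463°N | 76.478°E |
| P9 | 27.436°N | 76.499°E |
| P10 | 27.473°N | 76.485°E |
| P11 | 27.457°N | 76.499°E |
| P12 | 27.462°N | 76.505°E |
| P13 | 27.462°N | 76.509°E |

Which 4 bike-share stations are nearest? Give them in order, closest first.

Distances from 27.454°N, 76.489°E:
P2: √((0.008·111.32)² + (0.019·98.78)²) = √(0.79310 + 3.52245) = 2.077 km
P3: √((0.014·111.32)² + (-0.003·98.78)²) = √(2.42886 + 0.08782) = 1.586 km
P4: √((0.018·111.32)² + (0.022·98.78)²) = √(4.01505 + 4.72262) = 2.956 km
P5: √((0.004·111.32)² + (-0.006·98.78)²) = √(0.19827 + 0.35127) = 0.741 km
P6: √((-0.002·111.32)² + (0.018·98.78)²) = √(0.04957 + 3.16143) = 1.792 km
P7: √((0.008·111.32)² + (-0.004·98.78)²) = √(0.79310 + 0.15612) = 0.974 km
P8: √((0.009·111.32)² + (-0.011·98.78)²) = √(1.00376 + 1.18066) = 1.478 km
P9: √((-0.018·111.32)² + (0.010·98.78)²) = √(4.01505 + 0.97575) = 2.234 km
P10: √((0.019·111.32)² + (-0.004·98.78)²) = √(4.47356 + 0.15612) = 2.152 km
P11: √((0.003·111.32)² + (0.010·98.78)²) = √(0.11153 + 0.97575) = 1.043 km
P12: √((0.008·111.32)² + (0.016·98.78)²) = √(0.79310 + 2.49792) = 1.814 km
P13: √((0.008·111.32)² + (0.020·98.78)²) = √(0.79310 + 3.90300) = 2.167 km
Sorted: P5 (0.741 km) < P7 (0.974 km) < P11 (1.043 km) < P8 (1.478 km) < P3 (1.586 km) < P6 (1.792 km) < …

P5, P7, P11, P8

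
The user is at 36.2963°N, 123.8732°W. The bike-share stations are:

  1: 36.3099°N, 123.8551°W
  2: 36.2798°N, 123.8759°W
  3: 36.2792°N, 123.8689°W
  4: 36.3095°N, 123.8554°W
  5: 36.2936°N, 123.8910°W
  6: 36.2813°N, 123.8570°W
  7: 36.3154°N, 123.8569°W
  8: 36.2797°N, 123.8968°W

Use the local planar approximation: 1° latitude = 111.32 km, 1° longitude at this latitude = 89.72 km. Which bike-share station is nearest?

Distances from 36.2963°N, 123.8732°W:
1: 2.2202 km
2: 1.8527 km
3: 1.9423 km
4: 2.1702 km
5: 1.6251 km
6: 2.2138 km
7: 2.5806 km
8: 2.8104 km
Minimum: 5 at 1.6251 km.

5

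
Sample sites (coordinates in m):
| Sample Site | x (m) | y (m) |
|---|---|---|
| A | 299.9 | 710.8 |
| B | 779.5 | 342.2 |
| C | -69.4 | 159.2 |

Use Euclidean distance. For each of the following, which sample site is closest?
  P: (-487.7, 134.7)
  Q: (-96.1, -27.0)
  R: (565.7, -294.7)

P→C; Q→C; R→B

P at (-487.7, 134.7):
  A: √((787.6)² + (576.1)²) = √(620313.760 + 331891.210) = 975.8 m
  B: √((1267.2)² + (207.5)²) = √(1605795.840 + 43056.250) = 1284.1 m
  C: √((418.3)² + (24.5)²) = √(174974.890 + 600.250) = 419.0 m
  → nearest: C (419.0 m)
Q at (-96.1, -27.0):
  A: √((396.0)² + (737.8)²) = √(156816.000 + 544348.840) = 837.4 m
  B: √((875.6)² + (369.2)²) = √(766675.360 + 136308.640) = 950.3 m
  C: √((26.7)² + (186.2)²) = √(712.890 + 34670.440) = 188.1 m
  → nearest: C (188.1 m)
R at (565.7, -294.7):
  A: √((-265.8)² + (1005.5)²) = √(70649.640 + 1011030.250) = 1040.0 m
  B: √((213.8)² + (636.9)²) = √(45710.440 + 405641.610) = 671.8 m
  C: √((-635.1)² + (453.9)²) = √(403352.010 + 206025.210) = 780.6 m
  → nearest: B (671.8 m)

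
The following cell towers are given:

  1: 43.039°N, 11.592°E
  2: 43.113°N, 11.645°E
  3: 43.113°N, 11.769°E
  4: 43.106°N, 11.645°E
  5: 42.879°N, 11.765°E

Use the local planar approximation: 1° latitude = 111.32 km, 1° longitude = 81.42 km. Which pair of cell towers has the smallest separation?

2 and 4

Pairwise distances:
1–2: 9.300 km
1–3: 16.600 km
1–4: 8.617 km
1–5: 22.708 km
2–3: 10.096 km
2–4: 0.779 km
2–5: 27.821 km
3–4: 10.126 km
3–5: 26.051 km
4–5: 27.093 km
Closest pair: 2–4 at 0.779 km.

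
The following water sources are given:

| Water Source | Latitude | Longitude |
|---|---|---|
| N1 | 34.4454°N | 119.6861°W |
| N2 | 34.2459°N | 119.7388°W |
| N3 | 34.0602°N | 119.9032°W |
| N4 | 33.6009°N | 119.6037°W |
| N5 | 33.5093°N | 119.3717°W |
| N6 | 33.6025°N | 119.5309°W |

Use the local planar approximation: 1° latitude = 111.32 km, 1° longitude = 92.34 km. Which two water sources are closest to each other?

Pairwise distances:
N4–N6: √((0.0016·111.32)² + (0.0728·92.34)²) = √(0.031724 + 45.190016) = 6.7247 km
N5–N6: √((0.0932·111.32)² + (-0.1592·92.34)²) = √(107.641123 + 216.105523) = 17.9930 km
N1–N2: √((-0.1995·111.32)² + (-0.0527·92.34)²) = √(493.210366 + 23.681051) = 22.7352 km
N4–N5: √((-0.0916·111.32)² + (0.2320·92.34)²) = √(103.977014 + 458.939787) = 23.7259 km
N2–N3: √((-0.1857·111.32)² + (-0.1644·92.34)²) = √(427.336711 + 230.453531) = 25.6474 km
N1–N3: √((-0.3852·111.32)² + (-0.2171·92.34)²) = √(1838.734193 + 401.882770) = 47.3352 km
N3–N4: √((-0.4593·111.32)² + (0.2995·92.34)²) = √(2614.202864 + 764.844933) = 58.1296 km
N3–N6: √((-0.4577·111.32)² + (0.3723·92.34)²) = √(2596.021113 + 1181.859398) = 61.4645 km
N2–N4: √((-0.6450·111.32)² + (0.1351·92.34)²) = √(5155.441042 + 155.628968) = 72.8771 km
N2–N6: √((-0.6434·111.32)² + (0.2079·92.34)²) = √(5129.895384 + 368.543469) = 74.1515 km
N3–N5: √((-0.5509·111.32)² + (0.5315·92.34)²) = √(3760.901335 + 2408.719775) = 78.5469 km
N2–N5: √((-0.7366·111.32)² + (0.3671·92.34)²) = √(6723.723171 + 1149.075353) = 88.7288 km
N1–N4: √((-0.8445·111.32)² + (0.0824·92.34)²) = √(8837.831215 + 57.894081) = 94.3172 km
N1–N6: √((-0.8429·111.32)² + (0.1552·92.34)²) = √(8804.374413 + 205.382376) = 94.9197 km
N1–N5: √((-0.9361·111.32)² + (0.3144·92.34)²) = √(10859.026321 + 842.839373) = 108.1752 km
Closest pair: N4–N6 at 6.7247 km.

N4 and N6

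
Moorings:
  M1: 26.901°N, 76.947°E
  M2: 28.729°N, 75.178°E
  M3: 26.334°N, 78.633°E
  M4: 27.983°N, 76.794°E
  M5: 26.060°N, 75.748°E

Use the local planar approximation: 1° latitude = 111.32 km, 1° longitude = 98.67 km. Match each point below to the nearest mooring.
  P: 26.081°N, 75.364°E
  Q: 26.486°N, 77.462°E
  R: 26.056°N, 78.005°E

P at 26.081°N, 75.364°E:
  M1: 180.912 km
  M2: 295.346 km
  M3: 323.779 km
  M4: 254.438 km
  M5: 37.961 km
  → nearest: M5 (37.961 km)
Q at 26.486°N, 77.462°E:
  M1: 68.676 km
  M2: 336.353 km
  M3: 116.775 km
  M4: 179.207 km
  M5: 175.643 km
  → nearest: M1 (68.676 km)
R at 26.056°N, 78.005°E:
  M1: 140.521 km
  M2: 407.858 km
  M3: 69.263 km
  M4: 245.548 km
  M5: 222.699 km
  → nearest: M3 (69.263 km)

P→M5; Q→M1; R→M3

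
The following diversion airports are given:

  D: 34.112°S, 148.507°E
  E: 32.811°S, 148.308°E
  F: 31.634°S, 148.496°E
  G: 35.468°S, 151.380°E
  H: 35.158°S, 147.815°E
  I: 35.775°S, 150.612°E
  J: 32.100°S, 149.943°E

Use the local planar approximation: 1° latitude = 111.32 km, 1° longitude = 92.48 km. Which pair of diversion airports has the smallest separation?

G and I

Pairwise distances:
G–I: √((-0.307·111.32)² + (-0.768·92.48)²) = √(1167.94703 + 5044.49949) = 78.819 km
E–F: √((1.177·111.32)² + (0.188·92.48)²) = √(17167.19424 + 302.28134) = 132.172 km
D–H: √((-1.046·111.32)² + (-0.692·92.48)²) = √(13558.44127 + 4095.50849) = 132.868 km
F–J: √((-0.466·111.32)² + (1.447·92.48)²) = √(2691.02808 + 17907.40700) = 143.522 km
D–E: √((1.301·111.32)² + (-0.199·92.48)²) = √(20974.95262 + 338.68955) = 145.992 km
E–J: √((0.711·111.32)² + (1.635·92.48)²) = √(6264.48822 + 22862.89154) = 170.667 km
D–J: √((2.012·111.32)² + (1.436·92.48)²) = √(50165.17690 + 17636.17997) = 260.387 km
E–H: √((-2.347·111.32)² + (-0.493·92.48)²) = √(68260.98873 + 2078.68882) = 265.216 km
H–I: √((-0.617·111.32)² + (2.797·92.48)²) = √(4717.55230 + 66908.38926) = 267.630 km
D–I: √((-1.663·111.32)² + (2.105·92.48)²) = √(34271.32487 + 37896.56464) = 268.641 km
D–F: √((2.478·111.32)² + (-0.011·92.48)²) = √(76093.75213 + 1.03486) = 275.853 km
D–G: √((-1.356·111.32)² + (2.873·92.48)²) = √(22785.87835 + 70593.85428) = 305.581 km
G–H: √((0.310·111.32)² + (-3.565·92.48)²) = √(1190.88488 + 108696.28736) = 331.492 km
E–I: √((-2.964·111.32)² + (2.304·92.48)²) = √(108868.63906 + 45400.49538) = 392.771 km
H–J: √((3.058·111.32)² + (2.128·92.48)²) = √(115883.43432 + 38729.23239) = 393.208 km
F–H: √((-3.524·111.32)² + (-0.681·92.48)²) = √(153892.76220 + 3966.33933) = 397.315 km
G–J: √((3.368·111.32)² + (-1.437·92.48)²) = √(140569.32551 + 17660.75145) = 397.781 km
E–G: √((-2.657·111.32)² + (3.072·92.48)²) = √(87484.17570 + 80711.99179) = 410.117 km
I–J: √((3.675·111.32)² + (-0.669·92.48)²) = √(167363.62820 + 3827.78801) = 413.753 km
F–I: √((-4.141·111.32)² + (2.116·92.48)²) = √(212498.98321 + 38293.66810) = 500.792 km
F–G: √((-3.834·111.32)² + (2.884·92.48)²) = √(182158.99117 + 71135.46164) = 503.284 km
Closest pair: G–I at 78.819 km.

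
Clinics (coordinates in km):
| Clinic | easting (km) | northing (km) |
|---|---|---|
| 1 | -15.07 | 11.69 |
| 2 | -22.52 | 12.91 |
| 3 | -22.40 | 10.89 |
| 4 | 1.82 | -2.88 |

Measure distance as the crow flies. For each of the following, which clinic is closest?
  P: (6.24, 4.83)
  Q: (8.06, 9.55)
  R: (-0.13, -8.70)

P→4; Q→4; R→4

P at (6.24, 4.83):
  1: √((-21.31)² + (6.86)²) = √(454.1161 + 47.0596) = 22.39 km
  2: √((-28.76)² + (8.08)²) = √(827.1376 + 65.2864) = 29.87 km
  3: √((-28.64)² + (6.06)²) = √(820.2496 + 36.7236) = 29.27 km
  4: √((-4.42)² + (-7.71)²) = √(19.5364 + 59.4441) = 8.89 km
  → nearest: 4 (8.89 km)
Q at (8.06, 9.55):
  1: √((-23.13)² + (2.14)²) = √(534.9969 + 4.5796) = 23.23 km
  2: √((-30.58)² + (3.36)²) = √(935.1364 + 11.2896) = 30.76 km
  3: √((-30.46)² + (1.34)²) = √(927.8116 + 1.7956) = 30.49 km
  4: √((-6.24)² + (-12.43)²) = √(38.9376 + 154.5049) = 13.91 km
  → nearest: 4 (13.91 km)
R at (-0.13, -8.70):
  1: √((-14.94)² + (20.39)²) = √(223.2036 + 415.7521) = 25.28 km
  2: √((-22.39)² + (21.61)²) = √(501.3121 + 466.9921) = 31.12 km
  3: √((-22.27)² + (19.59)²) = √(495.9529 + 383.7681) = 29.66 km
  4: √((1.95)² + (5.82)²) = √(3.8025 + 33.8724) = 6.14 km
  → nearest: 4 (6.14 km)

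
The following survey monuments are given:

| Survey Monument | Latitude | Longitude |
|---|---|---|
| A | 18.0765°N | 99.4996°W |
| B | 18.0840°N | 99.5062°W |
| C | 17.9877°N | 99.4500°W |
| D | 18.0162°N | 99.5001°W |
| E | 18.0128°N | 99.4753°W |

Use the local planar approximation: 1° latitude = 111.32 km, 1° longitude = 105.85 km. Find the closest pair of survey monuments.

Pairwise distances:
A–B: √((0.0075·111.32)² + (-0.0066·105.85)²) = √(0.697058 + 0.488056) = 1.0886 km
A–C: √((-0.0888·111.32)² + (0.0496·105.85)²) = √(97.717495 + 27.564180) = 11.1929 km
A–D: √((-0.0603·111.32)² + (-0.0005·105.85)²) = √(45.058945 + 0.002801) = 6.7128 km
A–E: √((-0.0637·111.32)² + (0.0243·105.85)²) = √(50.283472 + 6.615981) = 7.5432 km
B–C: √((-0.0963·111.32)² + (0.0562·105.85)²) = √(114.920887 + 35.387865) = 12.2600 km
B–D: √((-0.0678·111.32)² + (0.0061·105.85)²) = √(56.964696 + 0.416909) = 7.5751 km
B–E: √((-0.0712·111.32)² + (0.0309·105.85)²) = √(62.821222 + 10.697904) = 8.5743 km
C–D: √((0.0285·111.32)² + (-0.0501·105.85)²) = √(10.065518 + 28.122711) = 6.1797 km
C–E: √((0.0251·111.32)² + (-0.0253·105.85)²) = √(7.807174 + 7.171711) = 3.8703 km
D–E: √((-0.0034·111.32)² + (0.0248·105.85)²) = √(0.143253 + 6.891045) = 2.6522 km
Closest pair: A–B at 1.0886 km.

A and B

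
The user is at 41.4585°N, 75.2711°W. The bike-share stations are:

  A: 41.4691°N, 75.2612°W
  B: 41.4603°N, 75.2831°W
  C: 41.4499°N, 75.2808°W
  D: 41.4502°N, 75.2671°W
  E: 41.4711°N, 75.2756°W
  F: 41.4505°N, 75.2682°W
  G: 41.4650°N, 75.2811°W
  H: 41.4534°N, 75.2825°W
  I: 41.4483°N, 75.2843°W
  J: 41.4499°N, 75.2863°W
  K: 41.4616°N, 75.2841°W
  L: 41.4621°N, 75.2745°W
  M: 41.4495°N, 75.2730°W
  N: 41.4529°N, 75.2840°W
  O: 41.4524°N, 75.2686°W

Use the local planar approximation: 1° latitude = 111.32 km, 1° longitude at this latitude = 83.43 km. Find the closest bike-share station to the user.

L

Distances from 41.4585°N, 75.2711°W:
A: √((0.0106·111.32)² + (0.0099·83.43)²) = √(1.392381 + 0.682205) = 1.4403 km
B: √((0.0018·111.32)² + (-0.0120·83.43)²) = √(0.040151 + 1.002321) = 1.0210 km
C: √((-0.0086·111.32)² + (-0.0097·83.43)²) = √(0.916523 + 0.654920) = 1.2536 km
D: √((-0.0083·111.32)² + (0.0040·83.43)²) = √(0.853695 + 0.111369) = 0.9824 km
E: √((0.0126·111.32)² + (-0.0045·83.43)²) = √(1.967377 + 0.140951) = 1.4520 km
F: √((-0.0080·111.32)² + (0.0029·83.43)²) = √(0.793097 + 0.058538) = 0.9228 km
G: √((0.0065·111.32)² + (-0.0100·83.43)²) = √(0.523568 + 0.696056) = 1.1044 km
H: √((-0.0051·111.32)² + (-0.0114·83.43)²) = √(0.322320 + 0.904595) = 1.1077 km
I: √((-0.0102·111.32)² + (-0.0132·83.43)²) = √(1.289278 + 1.212809) = 1.5818 km
J: √((-0.0086·111.32)² + (-0.0152·83.43)²) = √(0.916523 + 1.608169) = 1.5889 km
K: √((0.0031·111.32)² + (-0.0130·83.43)²) = √(0.119088 + 1.176335) = 1.1382 km
L: √((0.0036·111.32)² + (-0.0034·83.43)²) = √(0.160602 + 0.080464) = 0.4910 km
M: √((-0.0090·111.32)² + (-0.0019·83.43)²) = √(1.003764 + 0.025128) = 1.0143 km
N: √((-0.0056·111.32)² + (-0.0129·83.43)²) = √(0.388618 + 1.158308) = 1.2438 km
O: √((-0.0061·111.32)² + (0.0025·83.43)²) = √(0.461112 + 0.043504) = 0.7104 km
Minimum: L at 0.4910 km.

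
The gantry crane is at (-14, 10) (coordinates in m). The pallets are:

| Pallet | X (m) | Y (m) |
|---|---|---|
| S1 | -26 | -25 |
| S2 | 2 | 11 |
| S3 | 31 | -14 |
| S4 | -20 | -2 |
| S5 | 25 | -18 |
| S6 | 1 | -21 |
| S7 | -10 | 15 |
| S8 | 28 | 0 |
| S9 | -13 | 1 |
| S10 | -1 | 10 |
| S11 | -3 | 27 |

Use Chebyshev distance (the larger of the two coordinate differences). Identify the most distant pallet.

Distances from (-14, 10):
S1: max(|-12|, |-35|) = 35 m
S2: max(|16|, |1|) = 16 m
S3: max(|45|, |-24|) = 45 m
S4: max(|-6|, |-12|) = 12 m
S5: max(|39|, |-28|) = 39 m
S6: max(|15|, |-31|) = 31 m
S7: max(|4|, |5|) = 5 m
S8: max(|42|, |-10|) = 42 m
S9: max(|1|, |-9|) = 9 m
S10: max(|13|, |0|) = 13 m
S11: max(|11|, |17|) = 17 m
Maximum: S3 at 45 m.

S3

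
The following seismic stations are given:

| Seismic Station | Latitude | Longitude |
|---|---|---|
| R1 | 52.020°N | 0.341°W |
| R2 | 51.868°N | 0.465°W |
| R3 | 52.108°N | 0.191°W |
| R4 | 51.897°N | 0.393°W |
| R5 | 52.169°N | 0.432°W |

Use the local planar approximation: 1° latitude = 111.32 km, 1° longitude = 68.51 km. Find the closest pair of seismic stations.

Pairwise distances:
R2–R4: 5.895 km
R1–R4: 14.148 km
R1–R3: 14.198 km
R1–R5: 17.720 km
R3–R5: 17.853 km
R1–R2: 18.933 km
R3–R4: 27.262 km
R4–R5: 30.397 km
R2–R3: 32.652 km
R2–R5: 33.584 km
Closest pair: R2–R4 at 5.895 km.

R2 and R4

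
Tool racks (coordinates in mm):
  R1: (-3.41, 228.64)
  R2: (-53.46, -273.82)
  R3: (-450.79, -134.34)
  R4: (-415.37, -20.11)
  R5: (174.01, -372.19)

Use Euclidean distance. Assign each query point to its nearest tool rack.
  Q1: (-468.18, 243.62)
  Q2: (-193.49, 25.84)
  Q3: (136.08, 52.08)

Q1 at (-468.18, 243.62):
  R1: 465.01 mm
  R2: 663.13 mm
  R3: 378.36 mm
  R4: 268.97 mm
  R5: 889.74 mm
  → nearest: R4 (268.97 mm)
Q2 at (-193.49, 25.84):
  R1: 277.95 mm
  R2: 330.76 mm
  R3: 303.09 mm
  R4: 226.59 mm
  R5: 541.74 mm
  → nearest: R4 (226.59 mm)
Q3 at (136.08, 52.08):
  R1: 225.01 mm
  R2: 377.01 mm
  R3: 615.77 mm
  R4: 556.16 mm
  R5: 425.96 mm
  → nearest: R1 (225.01 mm)

Q1→R4; Q2→R4; Q3→R1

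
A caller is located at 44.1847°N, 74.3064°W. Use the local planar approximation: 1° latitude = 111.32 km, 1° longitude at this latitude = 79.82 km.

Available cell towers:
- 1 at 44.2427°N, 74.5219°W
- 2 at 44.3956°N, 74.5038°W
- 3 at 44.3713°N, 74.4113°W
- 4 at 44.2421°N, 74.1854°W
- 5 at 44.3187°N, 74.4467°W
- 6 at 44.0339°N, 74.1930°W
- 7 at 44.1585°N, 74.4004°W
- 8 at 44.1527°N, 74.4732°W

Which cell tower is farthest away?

2

Distances from 44.1847°N, 74.3064°W:
1: 18.3730 km
2: 28.2746 km
3: 22.3964 km
4: 11.5806 km
5: 18.6528 km
6: 19.0719 km
7: 8.0500 km
8: 13.7823 km
Maximum: 2 at 28.2746 km.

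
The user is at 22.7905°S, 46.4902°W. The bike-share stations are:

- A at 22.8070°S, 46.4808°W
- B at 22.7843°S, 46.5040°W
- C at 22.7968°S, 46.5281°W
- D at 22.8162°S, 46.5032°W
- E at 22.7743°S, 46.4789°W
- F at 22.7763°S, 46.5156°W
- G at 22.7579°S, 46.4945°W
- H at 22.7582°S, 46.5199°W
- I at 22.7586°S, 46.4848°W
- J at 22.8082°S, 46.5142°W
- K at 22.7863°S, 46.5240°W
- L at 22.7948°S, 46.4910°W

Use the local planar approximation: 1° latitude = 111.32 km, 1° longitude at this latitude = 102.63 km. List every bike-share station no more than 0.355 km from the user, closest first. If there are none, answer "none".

Distances from 22.7905°S, 46.4902°W:
A: √((-0.0165·111.32)² + (0.0094·102.63)²) = √(3.373761 + 0.930689) = 2.0747 km
B: √((0.0062·111.32)² + (-0.0138·102.63)²) = √(0.476354 + 2.005889) = 1.5755 km
C: √((-0.0063·111.32)² + (-0.0379·102.63)²) = √(0.491844 + 15.129587) = 3.9524 km
D: √((-0.0257·111.32)² + (-0.0130·102.63)²) = √(8.184886 + 1.780063) = 3.1567 km
E: √((0.0162·111.32)² + (0.0113·102.63)²) = √(3.252194 + 1.344948) = 2.1441 km
F: √((0.0142·111.32)² + (-0.0254·102.63)²) = √(2.498752 + 6.795417) = 3.0486 km
G: √((0.0326·111.32)² + (-0.0043·102.63)²) = √(13.169873 + 0.194754) = 3.6558 km
H: √((0.0323·111.32)² + (-0.0297·102.63)²) = √(12.928598 + 9.290981) = 4.7138 km
I: √((0.0319·111.32)² + (0.0054·102.63)²) = √(12.610368 + 0.307140) = 3.5941 km
J: √((-0.0177·111.32)² + (-0.0240·102.63)²) = √(3.882334 + 6.066960) = 3.1543 km
K: √((0.0042·111.32)² + (-0.0338·102.63)²) = √(0.218597 + 12.033226) = 3.5003 km
L: √((-0.0043·111.32)² + (-0.0008·102.63)²) = √(0.229131 + 0.006741) = 0.4857 km
Threshold 0.355 km: none within range.

none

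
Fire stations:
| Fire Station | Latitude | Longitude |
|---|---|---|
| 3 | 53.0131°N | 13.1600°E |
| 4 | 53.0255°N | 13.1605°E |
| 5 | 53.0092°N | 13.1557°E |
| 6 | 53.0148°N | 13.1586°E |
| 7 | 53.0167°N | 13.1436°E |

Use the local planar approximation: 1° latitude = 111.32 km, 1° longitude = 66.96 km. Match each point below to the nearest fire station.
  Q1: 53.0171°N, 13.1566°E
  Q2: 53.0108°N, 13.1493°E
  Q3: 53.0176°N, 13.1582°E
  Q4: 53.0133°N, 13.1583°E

Q1 at 53.0171°N, 13.1566°E:
  3: √((-0.0040·111.32)² + (0.0034·66.96)²) = √(0.198274 + 0.051831) = 0.5001 km
  4: √((0.0084·111.32)² + (0.0039·66.96)²) = √(0.874390 + 0.068196) = 0.9709 km
  5: √((-0.0079·111.32)² + (-0.0009·66.96)²) = √(0.773394 + 0.003632) = 0.8815 km
  6: √((-0.0023·111.32)² + (0.0020·66.96)²) = √(0.065554 + 0.017935) = 0.2889 km
  7: √((-0.0004·111.32)² + (-0.0130·66.96)²) = √(0.001983 + 0.757735) = 0.8716 km
  → nearest: 6 (0.2889 km)
Q2 at 53.0108°N, 13.1493°E:
  3: √((0.0023·111.32)² + (0.0107·66.96)²) = √(0.065554 + 0.513332) = 0.7608 km
  4: √((0.0147·111.32)² + (0.0112·66.96)²) = √(2.677818 + 0.562428) = 1.8001 km
  5: √((-0.0016·111.32)² + (0.0064·66.96)²) = √(0.031724 + 0.183650) = 0.4641 km
  6: √((0.0040·111.32)² + (0.0093·66.96)²) = √(0.198274 + 0.387790) = 0.7655 km
  7: √((0.0059·111.32)² + (-0.0057·66.96)²) = √(0.431370 + 0.145674) = 0.7596 km
  → nearest: 5 (0.4641 km)
Q3 at 53.0176°N, 13.1582°E:
  3: √((-0.0045·111.32)² + (0.0018·66.96)²) = √(0.250941 + 0.014527) = 0.5152 km
  4: √((0.0079·111.32)² + (0.0023·66.96)²) = √(0.773394 + 0.023718) = 0.8928 km
  5: √((-0.0084·111.32)² + (-0.0025·66.96)²) = √(0.874390 + 0.028023) = 0.9500 km
  6: √((-0.0028·111.32)² + (0.0004·66.96)²) = √(0.097154 + 0.000717) = 0.3128 km
  7: √((-0.0009·111.32)² + (-0.0146·66.96)²) = √(0.010038 + 0.955733) = 0.9827 km
  → nearest: 6 (0.3128 km)
Q4 at 53.0133°N, 13.1583°E:
  3: √((-0.0002·111.32)² + (0.0017·66.96)²) = √(0.000496 + 0.012958) = 0.1160 km
  4: √((0.0122·111.32)² + (0.0022·66.96)²) = √(1.844446 + 0.021701) = 1.3661 km
  5: √((-0.0041·111.32)² + (-0.0026·66.96)²) = √(0.208312 + 0.030309) = 0.4885 km
  6: √((0.0015·111.32)² + (0.0003·66.96)²) = √(0.027882 + 0.000404) = 0.1682 km
  7: √((0.0034·111.32)² + (-0.0147·66.96)²) = √(0.143253 + 0.968870) = 1.0546 km
  → nearest: 3 (0.1160 km)

Q1→6; Q2→5; Q3→6; Q4→3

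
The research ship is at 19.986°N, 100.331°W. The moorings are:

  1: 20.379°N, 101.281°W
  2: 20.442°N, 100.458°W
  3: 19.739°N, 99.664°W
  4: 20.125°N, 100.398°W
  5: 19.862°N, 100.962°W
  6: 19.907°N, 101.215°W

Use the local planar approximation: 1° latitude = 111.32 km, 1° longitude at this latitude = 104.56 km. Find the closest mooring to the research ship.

4

Distances from 19.986°N, 100.331°W:
1: √((0.393·111.32)² + (-0.950·104.56)²) = √(1913.95400 + 9866.84622) = 108.539 km
2: √((0.456·111.32)² + (-0.127·104.56)²) = √(2576.77252 + 176.33503) = 52.470 km
3: √((-0.247·111.32)² + (0.667·104.56)²) = √(756.03222 + 4863.87961) = 74.966 km
4: √((0.139·111.32)² + (-0.067·104.56)²) = √(239.42858 + 49.07731) = 16.985 km
5: √((-0.124·111.32)² + (-0.631·104.56)²) = √(190.54158 + 4353.01203) = 67.406 km
6: √((-0.079·111.32)² + (-0.884·104.56)²) = √(77.33936 + 8543.49716) = 92.848 km
Minimum: 4 at 16.985 km.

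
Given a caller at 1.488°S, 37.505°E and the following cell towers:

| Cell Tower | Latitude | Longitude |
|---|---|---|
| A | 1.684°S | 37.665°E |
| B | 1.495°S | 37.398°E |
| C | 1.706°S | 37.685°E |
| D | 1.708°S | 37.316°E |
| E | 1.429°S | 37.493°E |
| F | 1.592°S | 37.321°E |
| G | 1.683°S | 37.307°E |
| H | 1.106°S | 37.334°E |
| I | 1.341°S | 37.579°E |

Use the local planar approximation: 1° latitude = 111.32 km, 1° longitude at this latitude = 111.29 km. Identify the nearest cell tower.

Distances from 1.488°S, 37.505°E:
A: √((-0.196·111.32)² + (0.160·111.29)²) = √(476.05654 + 317.06788) = 28.162 km
B: √((-0.007·111.32)² + (-0.107·111.29)²) = √(0.60721 + 141.80118) = 11.933 km
C: √((-0.218·111.32)² + (0.180·111.29)²) = √(588.92418 + 401.28904) = 31.468 km
D: √((-0.220·111.32)² + (-0.189·111.29)²) = √(599.77969 + 442.42116) = 32.283 km
E: √((0.059·111.32)² + (-0.012·111.29)²) = √(43.13705 + 1.78351) = 6.702 km
F: √((-0.104·111.32)² + (-0.184·111.29)²) = √(134.03341 + 419.32227) = 23.524 km
G: √((-0.195·111.32)² + (-0.198·111.29)²) = √(471.21121 + 485.55973) = 30.932 km
H: √((0.382·111.32)² + (-0.171·111.29)²) = √(1808.31099 + 362.16336) = 46.588 km
I: √((0.147·111.32)² + (0.074·111.29)²) = √(267.78181 + 67.82280) = 18.320 km
Minimum: E at 6.702 km.

E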